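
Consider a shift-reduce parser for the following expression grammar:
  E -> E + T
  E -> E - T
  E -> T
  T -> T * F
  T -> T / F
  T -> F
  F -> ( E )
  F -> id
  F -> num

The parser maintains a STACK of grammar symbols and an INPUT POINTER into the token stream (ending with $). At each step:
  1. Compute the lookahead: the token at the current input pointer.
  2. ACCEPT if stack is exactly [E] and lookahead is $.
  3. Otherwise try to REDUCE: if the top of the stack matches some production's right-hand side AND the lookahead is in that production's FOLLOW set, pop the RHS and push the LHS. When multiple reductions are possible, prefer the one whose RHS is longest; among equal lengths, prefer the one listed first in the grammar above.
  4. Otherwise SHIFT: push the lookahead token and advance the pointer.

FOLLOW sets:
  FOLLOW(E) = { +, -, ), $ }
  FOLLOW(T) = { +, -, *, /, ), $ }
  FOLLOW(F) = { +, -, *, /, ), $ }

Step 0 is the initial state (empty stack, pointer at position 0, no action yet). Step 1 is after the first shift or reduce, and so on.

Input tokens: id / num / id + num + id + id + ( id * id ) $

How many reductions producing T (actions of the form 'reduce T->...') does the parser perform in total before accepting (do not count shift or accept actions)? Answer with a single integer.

Step 1: shift id. Stack=[id] ptr=1 lookahead=/ remaining=[/ num / id + num + id + id + ( id * id ) $]
Step 2: reduce F->id. Stack=[F] ptr=1 lookahead=/ remaining=[/ num / id + num + id + id + ( id * id ) $]
Step 3: reduce T->F. Stack=[T] ptr=1 lookahead=/ remaining=[/ num / id + num + id + id + ( id * id ) $]
Step 4: shift /. Stack=[T /] ptr=2 lookahead=num remaining=[num / id + num + id + id + ( id * id ) $]
Step 5: shift num. Stack=[T / num] ptr=3 lookahead=/ remaining=[/ id + num + id + id + ( id * id ) $]
Step 6: reduce F->num. Stack=[T / F] ptr=3 lookahead=/ remaining=[/ id + num + id + id + ( id * id ) $]
Step 7: reduce T->T / F. Stack=[T] ptr=3 lookahead=/ remaining=[/ id + num + id + id + ( id * id ) $]
Step 8: shift /. Stack=[T /] ptr=4 lookahead=id remaining=[id + num + id + id + ( id * id ) $]
Step 9: shift id. Stack=[T / id] ptr=5 lookahead=+ remaining=[+ num + id + id + ( id * id ) $]
Step 10: reduce F->id. Stack=[T / F] ptr=5 lookahead=+ remaining=[+ num + id + id + ( id * id ) $]
Step 11: reduce T->T / F. Stack=[T] ptr=5 lookahead=+ remaining=[+ num + id + id + ( id * id ) $]
Step 12: reduce E->T. Stack=[E] ptr=5 lookahead=+ remaining=[+ num + id + id + ( id * id ) $]
Step 13: shift +. Stack=[E +] ptr=6 lookahead=num remaining=[num + id + id + ( id * id ) $]
Step 14: shift num. Stack=[E + num] ptr=7 lookahead=+ remaining=[+ id + id + ( id * id ) $]
Step 15: reduce F->num. Stack=[E + F] ptr=7 lookahead=+ remaining=[+ id + id + ( id * id ) $]
Step 16: reduce T->F. Stack=[E + T] ptr=7 lookahead=+ remaining=[+ id + id + ( id * id ) $]
Step 17: reduce E->E + T. Stack=[E] ptr=7 lookahead=+ remaining=[+ id + id + ( id * id ) $]
Step 18: shift +. Stack=[E +] ptr=8 lookahead=id remaining=[id + id + ( id * id ) $]
Step 19: shift id. Stack=[E + id] ptr=9 lookahead=+ remaining=[+ id + ( id * id ) $]
Step 20: reduce F->id. Stack=[E + F] ptr=9 lookahead=+ remaining=[+ id + ( id * id ) $]
Step 21: reduce T->F. Stack=[E + T] ptr=9 lookahead=+ remaining=[+ id + ( id * id ) $]
Step 22: reduce E->E + T. Stack=[E] ptr=9 lookahead=+ remaining=[+ id + ( id * id ) $]
Step 23: shift +. Stack=[E +] ptr=10 lookahead=id remaining=[id + ( id * id ) $]
Step 24: shift id. Stack=[E + id] ptr=11 lookahead=+ remaining=[+ ( id * id ) $]
Step 25: reduce F->id. Stack=[E + F] ptr=11 lookahead=+ remaining=[+ ( id * id ) $]
Step 26: reduce T->F. Stack=[E + T] ptr=11 lookahead=+ remaining=[+ ( id * id ) $]
Step 27: reduce E->E + T. Stack=[E] ptr=11 lookahead=+ remaining=[+ ( id * id ) $]
Step 28: shift +. Stack=[E +] ptr=12 lookahead=( remaining=[( id * id ) $]
Step 29: shift (. Stack=[E + (] ptr=13 lookahead=id remaining=[id * id ) $]
Step 30: shift id. Stack=[E + ( id] ptr=14 lookahead=* remaining=[* id ) $]
Step 31: reduce F->id. Stack=[E + ( F] ptr=14 lookahead=* remaining=[* id ) $]
Step 32: reduce T->F. Stack=[E + ( T] ptr=14 lookahead=* remaining=[* id ) $]
Step 33: shift *. Stack=[E + ( T *] ptr=15 lookahead=id remaining=[id ) $]
Step 34: shift id. Stack=[E + ( T * id] ptr=16 lookahead=) remaining=[) $]
Step 35: reduce F->id. Stack=[E + ( T * F] ptr=16 lookahead=) remaining=[) $]
Step 36: reduce T->T * F. Stack=[E + ( T] ptr=16 lookahead=) remaining=[) $]
Step 37: reduce E->T. Stack=[E + ( E] ptr=16 lookahead=) remaining=[) $]
Step 38: shift ). Stack=[E + ( E )] ptr=17 lookahead=$ remaining=[$]
Step 39: reduce F->( E ). Stack=[E + F] ptr=17 lookahead=$ remaining=[$]
Step 40: reduce T->F. Stack=[E + T] ptr=17 lookahead=$ remaining=[$]
Step 41: reduce E->E + T. Stack=[E] ptr=17 lookahead=$ remaining=[$]
Step 42: accept. Stack=[E] ptr=17 lookahead=$ remaining=[$]

Answer: 9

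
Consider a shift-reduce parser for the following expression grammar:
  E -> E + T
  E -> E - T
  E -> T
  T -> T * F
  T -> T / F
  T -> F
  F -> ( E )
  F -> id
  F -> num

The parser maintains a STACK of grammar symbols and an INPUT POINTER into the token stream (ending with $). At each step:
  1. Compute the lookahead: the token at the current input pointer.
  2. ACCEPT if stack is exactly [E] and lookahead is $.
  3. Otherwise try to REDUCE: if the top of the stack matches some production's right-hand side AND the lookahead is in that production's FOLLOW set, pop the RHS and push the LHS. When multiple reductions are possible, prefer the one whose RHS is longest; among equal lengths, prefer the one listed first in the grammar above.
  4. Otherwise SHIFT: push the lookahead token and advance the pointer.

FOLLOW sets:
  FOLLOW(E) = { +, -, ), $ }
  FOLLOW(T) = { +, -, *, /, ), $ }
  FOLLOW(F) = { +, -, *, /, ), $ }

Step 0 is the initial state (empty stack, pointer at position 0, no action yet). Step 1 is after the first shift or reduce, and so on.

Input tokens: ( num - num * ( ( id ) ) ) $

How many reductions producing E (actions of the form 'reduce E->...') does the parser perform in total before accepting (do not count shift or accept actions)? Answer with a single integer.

Step 1: shift (. Stack=[(] ptr=1 lookahead=num remaining=[num - num * ( ( id ) ) ) $]
Step 2: shift num. Stack=[( num] ptr=2 lookahead=- remaining=[- num * ( ( id ) ) ) $]
Step 3: reduce F->num. Stack=[( F] ptr=2 lookahead=- remaining=[- num * ( ( id ) ) ) $]
Step 4: reduce T->F. Stack=[( T] ptr=2 lookahead=- remaining=[- num * ( ( id ) ) ) $]
Step 5: reduce E->T. Stack=[( E] ptr=2 lookahead=- remaining=[- num * ( ( id ) ) ) $]
Step 6: shift -. Stack=[( E -] ptr=3 lookahead=num remaining=[num * ( ( id ) ) ) $]
Step 7: shift num. Stack=[( E - num] ptr=4 lookahead=* remaining=[* ( ( id ) ) ) $]
Step 8: reduce F->num. Stack=[( E - F] ptr=4 lookahead=* remaining=[* ( ( id ) ) ) $]
Step 9: reduce T->F. Stack=[( E - T] ptr=4 lookahead=* remaining=[* ( ( id ) ) ) $]
Step 10: shift *. Stack=[( E - T *] ptr=5 lookahead=( remaining=[( ( id ) ) ) $]
Step 11: shift (. Stack=[( E - T * (] ptr=6 lookahead=( remaining=[( id ) ) ) $]
Step 12: shift (. Stack=[( E - T * ( (] ptr=7 lookahead=id remaining=[id ) ) ) $]
Step 13: shift id. Stack=[( E - T * ( ( id] ptr=8 lookahead=) remaining=[) ) ) $]
Step 14: reduce F->id. Stack=[( E - T * ( ( F] ptr=8 lookahead=) remaining=[) ) ) $]
Step 15: reduce T->F. Stack=[( E - T * ( ( T] ptr=8 lookahead=) remaining=[) ) ) $]
Step 16: reduce E->T. Stack=[( E - T * ( ( E] ptr=8 lookahead=) remaining=[) ) ) $]
Step 17: shift ). Stack=[( E - T * ( ( E )] ptr=9 lookahead=) remaining=[) ) $]
Step 18: reduce F->( E ). Stack=[( E - T * ( F] ptr=9 lookahead=) remaining=[) ) $]
Step 19: reduce T->F. Stack=[( E - T * ( T] ptr=9 lookahead=) remaining=[) ) $]
Step 20: reduce E->T. Stack=[( E - T * ( E] ptr=9 lookahead=) remaining=[) ) $]
Step 21: shift ). Stack=[( E - T * ( E )] ptr=10 lookahead=) remaining=[) $]
Step 22: reduce F->( E ). Stack=[( E - T * F] ptr=10 lookahead=) remaining=[) $]
Step 23: reduce T->T * F. Stack=[( E - T] ptr=10 lookahead=) remaining=[) $]
Step 24: reduce E->E - T. Stack=[( E] ptr=10 lookahead=) remaining=[) $]
Step 25: shift ). Stack=[( E )] ptr=11 lookahead=$ remaining=[$]
Step 26: reduce F->( E ). Stack=[F] ptr=11 lookahead=$ remaining=[$]
Step 27: reduce T->F. Stack=[T] ptr=11 lookahead=$ remaining=[$]
Step 28: reduce E->T. Stack=[E] ptr=11 lookahead=$ remaining=[$]
Step 29: accept. Stack=[E] ptr=11 lookahead=$ remaining=[$]

Answer: 5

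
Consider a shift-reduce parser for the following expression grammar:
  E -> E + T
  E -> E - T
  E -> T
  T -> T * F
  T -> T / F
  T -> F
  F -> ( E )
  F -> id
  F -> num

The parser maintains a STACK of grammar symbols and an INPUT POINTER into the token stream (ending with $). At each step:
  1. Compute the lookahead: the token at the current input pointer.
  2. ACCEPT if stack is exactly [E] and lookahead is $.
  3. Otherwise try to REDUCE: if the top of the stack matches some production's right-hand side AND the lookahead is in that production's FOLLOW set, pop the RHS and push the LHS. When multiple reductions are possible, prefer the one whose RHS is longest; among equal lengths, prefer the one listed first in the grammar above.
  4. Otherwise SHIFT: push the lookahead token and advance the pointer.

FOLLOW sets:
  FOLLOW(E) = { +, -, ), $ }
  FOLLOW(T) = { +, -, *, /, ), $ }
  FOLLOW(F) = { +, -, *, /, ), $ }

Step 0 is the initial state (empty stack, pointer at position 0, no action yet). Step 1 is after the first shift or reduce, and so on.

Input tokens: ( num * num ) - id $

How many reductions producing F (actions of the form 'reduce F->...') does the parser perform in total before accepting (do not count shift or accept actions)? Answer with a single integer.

Answer: 4

Derivation:
Step 1: shift (. Stack=[(] ptr=1 lookahead=num remaining=[num * num ) - id $]
Step 2: shift num. Stack=[( num] ptr=2 lookahead=* remaining=[* num ) - id $]
Step 3: reduce F->num. Stack=[( F] ptr=2 lookahead=* remaining=[* num ) - id $]
Step 4: reduce T->F. Stack=[( T] ptr=2 lookahead=* remaining=[* num ) - id $]
Step 5: shift *. Stack=[( T *] ptr=3 lookahead=num remaining=[num ) - id $]
Step 6: shift num. Stack=[( T * num] ptr=4 lookahead=) remaining=[) - id $]
Step 7: reduce F->num. Stack=[( T * F] ptr=4 lookahead=) remaining=[) - id $]
Step 8: reduce T->T * F. Stack=[( T] ptr=4 lookahead=) remaining=[) - id $]
Step 9: reduce E->T. Stack=[( E] ptr=4 lookahead=) remaining=[) - id $]
Step 10: shift ). Stack=[( E )] ptr=5 lookahead=- remaining=[- id $]
Step 11: reduce F->( E ). Stack=[F] ptr=5 lookahead=- remaining=[- id $]
Step 12: reduce T->F. Stack=[T] ptr=5 lookahead=- remaining=[- id $]
Step 13: reduce E->T. Stack=[E] ptr=5 lookahead=- remaining=[- id $]
Step 14: shift -. Stack=[E -] ptr=6 lookahead=id remaining=[id $]
Step 15: shift id. Stack=[E - id] ptr=7 lookahead=$ remaining=[$]
Step 16: reduce F->id. Stack=[E - F] ptr=7 lookahead=$ remaining=[$]
Step 17: reduce T->F. Stack=[E - T] ptr=7 lookahead=$ remaining=[$]
Step 18: reduce E->E - T. Stack=[E] ptr=7 lookahead=$ remaining=[$]
Step 19: accept. Stack=[E] ptr=7 lookahead=$ remaining=[$]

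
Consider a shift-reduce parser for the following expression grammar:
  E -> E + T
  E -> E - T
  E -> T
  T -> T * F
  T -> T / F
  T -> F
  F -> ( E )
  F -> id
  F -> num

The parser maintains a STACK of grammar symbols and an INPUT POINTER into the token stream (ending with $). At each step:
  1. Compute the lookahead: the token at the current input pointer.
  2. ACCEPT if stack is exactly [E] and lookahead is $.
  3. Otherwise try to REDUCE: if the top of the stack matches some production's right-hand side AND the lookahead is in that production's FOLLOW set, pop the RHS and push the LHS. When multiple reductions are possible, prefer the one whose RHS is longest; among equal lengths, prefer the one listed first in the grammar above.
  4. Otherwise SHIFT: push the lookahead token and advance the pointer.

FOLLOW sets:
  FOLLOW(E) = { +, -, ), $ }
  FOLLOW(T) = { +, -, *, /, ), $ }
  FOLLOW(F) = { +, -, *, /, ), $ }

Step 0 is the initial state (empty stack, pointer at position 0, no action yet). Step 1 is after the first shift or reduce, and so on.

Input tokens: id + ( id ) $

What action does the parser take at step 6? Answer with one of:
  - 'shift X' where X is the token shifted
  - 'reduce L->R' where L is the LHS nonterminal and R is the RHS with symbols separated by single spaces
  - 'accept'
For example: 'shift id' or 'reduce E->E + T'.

Step 1: shift id. Stack=[id] ptr=1 lookahead=+ remaining=[+ ( id ) $]
Step 2: reduce F->id. Stack=[F] ptr=1 lookahead=+ remaining=[+ ( id ) $]
Step 3: reduce T->F. Stack=[T] ptr=1 lookahead=+ remaining=[+ ( id ) $]
Step 4: reduce E->T. Stack=[E] ptr=1 lookahead=+ remaining=[+ ( id ) $]
Step 5: shift +. Stack=[E +] ptr=2 lookahead=( remaining=[( id ) $]
Step 6: shift (. Stack=[E + (] ptr=3 lookahead=id remaining=[id ) $]

Answer: shift (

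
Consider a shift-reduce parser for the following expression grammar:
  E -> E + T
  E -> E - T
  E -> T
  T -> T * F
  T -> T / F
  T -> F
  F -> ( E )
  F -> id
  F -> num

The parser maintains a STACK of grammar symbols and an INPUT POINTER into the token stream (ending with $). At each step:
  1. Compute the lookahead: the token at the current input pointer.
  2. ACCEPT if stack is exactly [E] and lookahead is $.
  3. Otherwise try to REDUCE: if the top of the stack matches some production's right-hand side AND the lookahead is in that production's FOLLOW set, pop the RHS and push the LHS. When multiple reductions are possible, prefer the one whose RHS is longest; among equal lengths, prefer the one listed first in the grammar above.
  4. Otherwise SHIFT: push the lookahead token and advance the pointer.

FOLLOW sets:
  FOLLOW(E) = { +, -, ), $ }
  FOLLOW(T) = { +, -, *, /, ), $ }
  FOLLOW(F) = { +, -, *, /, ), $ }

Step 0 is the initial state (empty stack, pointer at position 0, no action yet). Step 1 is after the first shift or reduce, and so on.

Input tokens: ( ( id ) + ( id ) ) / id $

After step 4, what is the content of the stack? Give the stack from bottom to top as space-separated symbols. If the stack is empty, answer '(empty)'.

Step 1: shift (. Stack=[(] ptr=1 lookahead=( remaining=[( id ) + ( id ) ) / id $]
Step 2: shift (. Stack=[( (] ptr=2 lookahead=id remaining=[id ) + ( id ) ) / id $]
Step 3: shift id. Stack=[( ( id] ptr=3 lookahead=) remaining=[) + ( id ) ) / id $]
Step 4: reduce F->id. Stack=[( ( F] ptr=3 lookahead=) remaining=[) + ( id ) ) / id $]

Answer: ( ( F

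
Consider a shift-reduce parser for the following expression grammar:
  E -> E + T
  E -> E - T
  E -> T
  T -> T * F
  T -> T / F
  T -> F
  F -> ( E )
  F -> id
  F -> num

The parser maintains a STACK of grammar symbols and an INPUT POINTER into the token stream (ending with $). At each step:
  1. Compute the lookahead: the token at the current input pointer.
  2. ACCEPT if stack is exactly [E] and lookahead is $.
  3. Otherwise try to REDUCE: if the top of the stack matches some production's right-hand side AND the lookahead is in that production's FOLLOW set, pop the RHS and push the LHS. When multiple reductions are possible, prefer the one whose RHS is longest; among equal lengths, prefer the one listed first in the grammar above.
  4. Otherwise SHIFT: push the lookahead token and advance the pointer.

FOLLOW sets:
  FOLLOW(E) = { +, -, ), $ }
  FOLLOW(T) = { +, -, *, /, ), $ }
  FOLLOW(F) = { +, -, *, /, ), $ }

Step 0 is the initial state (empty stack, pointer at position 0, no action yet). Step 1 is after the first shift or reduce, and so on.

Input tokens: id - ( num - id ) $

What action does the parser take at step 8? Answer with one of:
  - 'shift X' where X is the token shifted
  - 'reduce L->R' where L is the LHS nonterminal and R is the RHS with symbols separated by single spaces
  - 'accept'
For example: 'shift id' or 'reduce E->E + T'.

Answer: reduce F->num

Derivation:
Step 1: shift id. Stack=[id] ptr=1 lookahead=- remaining=[- ( num - id ) $]
Step 2: reduce F->id. Stack=[F] ptr=1 lookahead=- remaining=[- ( num - id ) $]
Step 3: reduce T->F. Stack=[T] ptr=1 lookahead=- remaining=[- ( num - id ) $]
Step 4: reduce E->T. Stack=[E] ptr=1 lookahead=- remaining=[- ( num - id ) $]
Step 5: shift -. Stack=[E -] ptr=2 lookahead=( remaining=[( num - id ) $]
Step 6: shift (. Stack=[E - (] ptr=3 lookahead=num remaining=[num - id ) $]
Step 7: shift num. Stack=[E - ( num] ptr=4 lookahead=- remaining=[- id ) $]
Step 8: reduce F->num. Stack=[E - ( F] ptr=4 lookahead=- remaining=[- id ) $]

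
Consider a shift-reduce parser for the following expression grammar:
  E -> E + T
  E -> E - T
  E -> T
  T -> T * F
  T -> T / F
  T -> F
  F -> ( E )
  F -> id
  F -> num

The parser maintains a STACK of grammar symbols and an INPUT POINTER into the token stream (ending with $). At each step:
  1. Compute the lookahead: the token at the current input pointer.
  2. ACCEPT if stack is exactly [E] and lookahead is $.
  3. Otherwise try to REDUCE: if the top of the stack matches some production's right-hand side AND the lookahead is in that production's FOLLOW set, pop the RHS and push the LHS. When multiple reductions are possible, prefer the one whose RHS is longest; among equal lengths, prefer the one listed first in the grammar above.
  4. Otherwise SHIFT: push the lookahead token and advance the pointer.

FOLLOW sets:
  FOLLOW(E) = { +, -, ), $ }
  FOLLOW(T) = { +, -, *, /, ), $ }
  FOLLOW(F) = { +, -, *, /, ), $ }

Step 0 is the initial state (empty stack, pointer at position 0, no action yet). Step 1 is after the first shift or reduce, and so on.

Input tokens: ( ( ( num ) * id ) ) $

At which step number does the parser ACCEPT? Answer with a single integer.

Step 1: shift (. Stack=[(] ptr=1 lookahead=( remaining=[( ( num ) * id ) ) $]
Step 2: shift (. Stack=[( (] ptr=2 lookahead=( remaining=[( num ) * id ) ) $]
Step 3: shift (. Stack=[( ( (] ptr=3 lookahead=num remaining=[num ) * id ) ) $]
Step 4: shift num. Stack=[( ( ( num] ptr=4 lookahead=) remaining=[) * id ) ) $]
Step 5: reduce F->num. Stack=[( ( ( F] ptr=4 lookahead=) remaining=[) * id ) ) $]
Step 6: reduce T->F. Stack=[( ( ( T] ptr=4 lookahead=) remaining=[) * id ) ) $]
Step 7: reduce E->T. Stack=[( ( ( E] ptr=4 lookahead=) remaining=[) * id ) ) $]
Step 8: shift ). Stack=[( ( ( E )] ptr=5 lookahead=* remaining=[* id ) ) $]
Step 9: reduce F->( E ). Stack=[( ( F] ptr=5 lookahead=* remaining=[* id ) ) $]
Step 10: reduce T->F. Stack=[( ( T] ptr=5 lookahead=* remaining=[* id ) ) $]
Step 11: shift *. Stack=[( ( T *] ptr=6 lookahead=id remaining=[id ) ) $]
Step 12: shift id. Stack=[( ( T * id] ptr=7 lookahead=) remaining=[) ) $]
Step 13: reduce F->id. Stack=[( ( T * F] ptr=7 lookahead=) remaining=[) ) $]
Step 14: reduce T->T * F. Stack=[( ( T] ptr=7 lookahead=) remaining=[) ) $]
Step 15: reduce E->T. Stack=[( ( E] ptr=7 lookahead=) remaining=[) ) $]
Step 16: shift ). Stack=[( ( E )] ptr=8 lookahead=) remaining=[) $]
Step 17: reduce F->( E ). Stack=[( F] ptr=8 lookahead=) remaining=[) $]
Step 18: reduce T->F. Stack=[( T] ptr=8 lookahead=) remaining=[) $]
Step 19: reduce E->T. Stack=[( E] ptr=8 lookahead=) remaining=[) $]
Step 20: shift ). Stack=[( E )] ptr=9 lookahead=$ remaining=[$]
Step 21: reduce F->( E ). Stack=[F] ptr=9 lookahead=$ remaining=[$]
Step 22: reduce T->F. Stack=[T] ptr=9 lookahead=$ remaining=[$]
Step 23: reduce E->T. Stack=[E] ptr=9 lookahead=$ remaining=[$]
Step 24: accept. Stack=[E] ptr=9 lookahead=$ remaining=[$]

Answer: 24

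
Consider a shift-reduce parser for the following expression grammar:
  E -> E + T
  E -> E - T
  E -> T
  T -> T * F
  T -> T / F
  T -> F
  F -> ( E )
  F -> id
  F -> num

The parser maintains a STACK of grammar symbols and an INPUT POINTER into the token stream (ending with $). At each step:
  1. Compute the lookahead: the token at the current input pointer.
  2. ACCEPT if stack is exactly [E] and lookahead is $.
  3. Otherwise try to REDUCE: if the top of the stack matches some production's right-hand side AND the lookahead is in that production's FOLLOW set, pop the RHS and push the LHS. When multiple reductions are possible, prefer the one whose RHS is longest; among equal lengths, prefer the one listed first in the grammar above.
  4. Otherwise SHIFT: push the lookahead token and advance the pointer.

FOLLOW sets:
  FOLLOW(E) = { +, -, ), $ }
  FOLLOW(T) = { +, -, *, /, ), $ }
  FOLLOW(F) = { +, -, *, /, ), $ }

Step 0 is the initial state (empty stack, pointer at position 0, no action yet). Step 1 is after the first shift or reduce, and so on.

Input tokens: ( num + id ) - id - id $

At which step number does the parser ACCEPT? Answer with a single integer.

Answer: 25

Derivation:
Step 1: shift (. Stack=[(] ptr=1 lookahead=num remaining=[num + id ) - id - id $]
Step 2: shift num. Stack=[( num] ptr=2 lookahead=+ remaining=[+ id ) - id - id $]
Step 3: reduce F->num. Stack=[( F] ptr=2 lookahead=+ remaining=[+ id ) - id - id $]
Step 4: reduce T->F. Stack=[( T] ptr=2 lookahead=+ remaining=[+ id ) - id - id $]
Step 5: reduce E->T. Stack=[( E] ptr=2 lookahead=+ remaining=[+ id ) - id - id $]
Step 6: shift +. Stack=[( E +] ptr=3 lookahead=id remaining=[id ) - id - id $]
Step 7: shift id. Stack=[( E + id] ptr=4 lookahead=) remaining=[) - id - id $]
Step 8: reduce F->id. Stack=[( E + F] ptr=4 lookahead=) remaining=[) - id - id $]
Step 9: reduce T->F. Stack=[( E + T] ptr=4 lookahead=) remaining=[) - id - id $]
Step 10: reduce E->E + T. Stack=[( E] ptr=4 lookahead=) remaining=[) - id - id $]
Step 11: shift ). Stack=[( E )] ptr=5 lookahead=- remaining=[- id - id $]
Step 12: reduce F->( E ). Stack=[F] ptr=5 lookahead=- remaining=[- id - id $]
Step 13: reduce T->F. Stack=[T] ptr=5 lookahead=- remaining=[- id - id $]
Step 14: reduce E->T. Stack=[E] ptr=5 lookahead=- remaining=[- id - id $]
Step 15: shift -. Stack=[E -] ptr=6 lookahead=id remaining=[id - id $]
Step 16: shift id. Stack=[E - id] ptr=7 lookahead=- remaining=[- id $]
Step 17: reduce F->id. Stack=[E - F] ptr=7 lookahead=- remaining=[- id $]
Step 18: reduce T->F. Stack=[E - T] ptr=7 lookahead=- remaining=[- id $]
Step 19: reduce E->E - T. Stack=[E] ptr=7 lookahead=- remaining=[- id $]
Step 20: shift -. Stack=[E -] ptr=8 lookahead=id remaining=[id $]
Step 21: shift id. Stack=[E - id] ptr=9 lookahead=$ remaining=[$]
Step 22: reduce F->id. Stack=[E - F] ptr=9 lookahead=$ remaining=[$]
Step 23: reduce T->F. Stack=[E - T] ptr=9 lookahead=$ remaining=[$]
Step 24: reduce E->E - T. Stack=[E] ptr=9 lookahead=$ remaining=[$]
Step 25: accept. Stack=[E] ptr=9 lookahead=$ remaining=[$]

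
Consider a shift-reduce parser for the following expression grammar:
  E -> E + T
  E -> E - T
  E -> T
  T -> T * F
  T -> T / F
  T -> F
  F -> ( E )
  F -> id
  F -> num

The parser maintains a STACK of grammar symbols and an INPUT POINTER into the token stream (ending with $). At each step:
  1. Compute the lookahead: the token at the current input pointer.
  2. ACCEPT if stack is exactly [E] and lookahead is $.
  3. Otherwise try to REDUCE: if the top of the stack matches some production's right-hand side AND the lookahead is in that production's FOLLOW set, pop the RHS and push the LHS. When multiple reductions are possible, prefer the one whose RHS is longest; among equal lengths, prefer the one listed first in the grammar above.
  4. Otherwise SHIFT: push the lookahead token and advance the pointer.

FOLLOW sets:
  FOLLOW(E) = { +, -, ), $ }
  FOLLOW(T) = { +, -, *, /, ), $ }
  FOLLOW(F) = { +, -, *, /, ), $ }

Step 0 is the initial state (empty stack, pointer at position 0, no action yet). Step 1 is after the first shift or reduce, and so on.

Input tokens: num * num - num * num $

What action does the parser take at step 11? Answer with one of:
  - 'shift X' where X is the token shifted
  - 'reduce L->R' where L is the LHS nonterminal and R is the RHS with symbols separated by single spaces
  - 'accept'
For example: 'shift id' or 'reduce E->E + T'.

Step 1: shift num. Stack=[num] ptr=1 lookahead=* remaining=[* num - num * num $]
Step 2: reduce F->num. Stack=[F] ptr=1 lookahead=* remaining=[* num - num * num $]
Step 3: reduce T->F. Stack=[T] ptr=1 lookahead=* remaining=[* num - num * num $]
Step 4: shift *. Stack=[T *] ptr=2 lookahead=num remaining=[num - num * num $]
Step 5: shift num. Stack=[T * num] ptr=3 lookahead=- remaining=[- num * num $]
Step 6: reduce F->num. Stack=[T * F] ptr=3 lookahead=- remaining=[- num * num $]
Step 7: reduce T->T * F. Stack=[T] ptr=3 lookahead=- remaining=[- num * num $]
Step 8: reduce E->T. Stack=[E] ptr=3 lookahead=- remaining=[- num * num $]
Step 9: shift -. Stack=[E -] ptr=4 lookahead=num remaining=[num * num $]
Step 10: shift num. Stack=[E - num] ptr=5 lookahead=* remaining=[* num $]
Step 11: reduce F->num. Stack=[E - F] ptr=5 lookahead=* remaining=[* num $]

Answer: reduce F->num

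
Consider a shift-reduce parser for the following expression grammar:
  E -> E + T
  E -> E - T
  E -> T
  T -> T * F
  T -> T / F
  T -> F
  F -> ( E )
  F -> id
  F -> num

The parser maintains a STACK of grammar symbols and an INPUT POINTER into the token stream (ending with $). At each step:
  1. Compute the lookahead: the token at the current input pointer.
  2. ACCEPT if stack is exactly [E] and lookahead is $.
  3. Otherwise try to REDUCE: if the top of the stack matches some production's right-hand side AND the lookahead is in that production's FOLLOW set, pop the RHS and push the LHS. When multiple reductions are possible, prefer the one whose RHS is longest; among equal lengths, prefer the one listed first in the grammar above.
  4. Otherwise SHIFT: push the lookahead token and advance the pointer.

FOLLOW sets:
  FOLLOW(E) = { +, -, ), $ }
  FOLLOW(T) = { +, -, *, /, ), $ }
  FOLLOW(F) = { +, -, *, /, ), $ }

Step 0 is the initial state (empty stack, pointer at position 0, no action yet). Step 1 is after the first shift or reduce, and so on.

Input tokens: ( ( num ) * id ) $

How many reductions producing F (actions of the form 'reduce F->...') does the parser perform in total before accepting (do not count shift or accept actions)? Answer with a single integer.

Step 1: shift (. Stack=[(] ptr=1 lookahead=( remaining=[( num ) * id ) $]
Step 2: shift (. Stack=[( (] ptr=2 lookahead=num remaining=[num ) * id ) $]
Step 3: shift num. Stack=[( ( num] ptr=3 lookahead=) remaining=[) * id ) $]
Step 4: reduce F->num. Stack=[( ( F] ptr=3 lookahead=) remaining=[) * id ) $]
Step 5: reduce T->F. Stack=[( ( T] ptr=3 lookahead=) remaining=[) * id ) $]
Step 6: reduce E->T. Stack=[( ( E] ptr=3 lookahead=) remaining=[) * id ) $]
Step 7: shift ). Stack=[( ( E )] ptr=4 lookahead=* remaining=[* id ) $]
Step 8: reduce F->( E ). Stack=[( F] ptr=4 lookahead=* remaining=[* id ) $]
Step 9: reduce T->F. Stack=[( T] ptr=4 lookahead=* remaining=[* id ) $]
Step 10: shift *. Stack=[( T *] ptr=5 lookahead=id remaining=[id ) $]
Step 11: shift id. Stack=[( T * id] ptr=6 lookahead=) remaining=[) $]
Step 12: reduce F->id. Stack=[( T * F] ptr=6 lookahead=) remaining=[) $]
Step 13: reduce T->T * F. Stack=[( T] ptr=6 lookahead=) remaining=[) $]
Step 14: reduce E->T. Stack=[( E] ptr=6 lookahead=) remaining=[) $]
Step 15: shift ). Stack=[( E )] ptr=7 lookahead=$ remaining=[$]
Step 16: reduce F->( E ). Stack=[F] ptr=7 lookahead=$ remaining=[$]
Step 17: reduce T->F. Stack=[T] ptr=7 lookahead=$ remaining=[$]
Step 18: reduce E->T. Stack=[E] ptr=7 lookahead=$ remaining=[$]
Step 19: accept. Stack=[E] ptr=7 lookahead=$ remaining=[$]

Answer: 4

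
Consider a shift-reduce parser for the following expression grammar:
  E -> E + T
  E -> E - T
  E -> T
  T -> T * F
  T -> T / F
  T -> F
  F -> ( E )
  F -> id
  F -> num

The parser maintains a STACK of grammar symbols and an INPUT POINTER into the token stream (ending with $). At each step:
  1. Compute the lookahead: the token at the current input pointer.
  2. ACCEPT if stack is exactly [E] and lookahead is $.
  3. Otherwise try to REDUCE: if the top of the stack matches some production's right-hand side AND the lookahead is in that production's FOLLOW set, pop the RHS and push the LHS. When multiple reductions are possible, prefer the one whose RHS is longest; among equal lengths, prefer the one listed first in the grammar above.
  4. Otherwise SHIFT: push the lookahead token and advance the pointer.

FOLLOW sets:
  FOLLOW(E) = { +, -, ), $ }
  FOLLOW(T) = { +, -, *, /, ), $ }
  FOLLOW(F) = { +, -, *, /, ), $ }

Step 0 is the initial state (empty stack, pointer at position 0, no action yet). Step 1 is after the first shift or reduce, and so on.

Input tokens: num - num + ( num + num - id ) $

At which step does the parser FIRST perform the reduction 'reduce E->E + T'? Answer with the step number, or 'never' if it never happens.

Answer: 20

Derivation:
Step 1: shift num. Stack=[num] ptr=1 lookahead=- remaining=[- num + ( num + num - id ) $]
Step 2: reduce F->num. Stack=[F] ptr=1 lookahead=- remaining=[- num + ( num + num - id ) $]
Step 3: reduce T->F. Stack=[T] ptr=1 lookahead=- remaining=[- num + ( num + num - id ) $]
Step 4: reduce E->T. Stack=[E] ptr=1 lookahead=- remaining=[- num + ( num + num - id ) $]
Step 5: shift -. Stack=[E -] ptr=2 lookahead=num remaining=[num + ( num + num - id ) $]
Step 6: shift num. Stack=[E - num] ptr=3 lookahead=+ remaining=[+ ( num + num - id ) $]
Step 7: reduce F->num. Stack=[E - F] ptr=3 lookahead=+ remaining=[+ ( num + num - id ) $]
Step 8: reduce T->F. Stack=[E - T] ptr=3 lookahead=+ remaining=[+ ( num + num - id ) $]
Step 9: reduce E->E - T. Stack=[E] ptr=3 lookahead=+ remaining=[+ ( num + num - id ) $]
Step 10: shift +. Stack=[E +] ptr=4 lookahead=( remaining=[( num + num - id ) $]
Step 11: shift (. Stack=[E + (] ptr=5 lookahead=num remaining=[num + num - id ) $]
Step 12: shift num. Stack=[E + ( num] ptr=6 lookahead=+ remaining=[+ num - id ) $]
Step 13: reduce F->num. Stack=[E + ( F] ptr=6 lookahead=+ remaining=[+ num - id ) $]
Step 14: reduce T->F. Stack=[E + ( T] ptr=6 lookahead=+ remaining=[+ num - id ) $]
Step 15: reduce E->T. Stack=[E + ( E] ptr=6 lookahead=+ remaining=[+ num - id ) $]
Step 16: shift +. Stack=[E + ( E +] ptr=7 lookahead=num remaining=[num - id ) $]
Step 17: shift num. Stack=[E + ( E + num] ptr=8 lookahead=- remaining=[- id ) $]
Step 18: reduce F->num. Stack=[E + ( E + F] ptr=8 lookahead=- remaining=[- id ) $]
Step 19: reduce T->F. Stack=[E + ( E + T] ptr=8 lookahead=- remaining=[- id ) $]
Step 20: reduce E->E + T. Stack=[E + ( E] ptr=8 lookahead=- remaining=[- id ) $]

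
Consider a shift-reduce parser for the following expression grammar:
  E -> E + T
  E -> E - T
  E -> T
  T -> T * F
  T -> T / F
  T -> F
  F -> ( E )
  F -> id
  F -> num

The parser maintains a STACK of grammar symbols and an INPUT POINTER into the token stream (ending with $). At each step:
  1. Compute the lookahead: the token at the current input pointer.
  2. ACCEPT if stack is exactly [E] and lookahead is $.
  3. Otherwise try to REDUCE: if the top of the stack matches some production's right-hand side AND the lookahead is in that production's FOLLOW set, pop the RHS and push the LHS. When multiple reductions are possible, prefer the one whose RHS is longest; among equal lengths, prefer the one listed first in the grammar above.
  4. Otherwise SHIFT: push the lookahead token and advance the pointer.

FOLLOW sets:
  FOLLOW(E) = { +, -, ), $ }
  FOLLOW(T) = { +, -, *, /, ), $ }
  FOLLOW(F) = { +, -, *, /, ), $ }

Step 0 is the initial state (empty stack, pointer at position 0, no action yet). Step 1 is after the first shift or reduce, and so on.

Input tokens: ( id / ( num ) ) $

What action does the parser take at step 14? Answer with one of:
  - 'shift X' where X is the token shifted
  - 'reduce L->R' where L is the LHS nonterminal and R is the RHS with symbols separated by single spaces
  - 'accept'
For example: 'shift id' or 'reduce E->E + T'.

Answer: reduce E->T

Derivation:
Step 1: shift (. Stack=[(] ptr=1 lookahead=id remaining=[id / ( num ) ) $]
Step 2: shift id. Stack=[( id] ptr=2 lookahead=/ remaining=[/ ( num ) ) $]
Step 3: reduce F->id. Stack=[( F] ptr=2 lookahead=/ remaining=[/ ( num ) ) $]
Step 4: reduce T->F. Stack=[( T] ptr=2 lookahead=/ remaining=[/ ( num ) ) $]
Step 5: shift /. Stack=[( T /] ptr=3 lookahead=( remaining=[( num ) ) $]
Step 6: shift (. Stack=[( T / (] ptr=4 lookahead=num remaining=[num ) ) $]
Step 7: shift num. Stack=[( T / ( num] ptr=5 lookahead=) remaining=[) ) $]
Step 8: reduce F->num. Stack=[( T / ( F] ptr=5 lookahead=) remaining=[) ) $]
Step 9: reduce T->F. Stack=[( T / ( T] ptr=5 lookahead=) remaining=[) ) $]
Step 10: reduce E->T. Stack=[( T / ( E] ptr=5 lookahead=) remaining=[) ) $]
Step 11: shift ). Stack=[( T / ( E )] ptr=6 lookahead=) remaining=[) $]
Step 12: reduce F->( E ). Stack=[( T / F] ptr=6 lookahead=) remaining=[) $]
Step 13: reduce T->T / F. Stack=[( T] ptr=6 lookahead=) remaining=[) $]
Step 14: reduce E->T. Stack=[( E] ptr=6 lookahead=) remaining=[) $]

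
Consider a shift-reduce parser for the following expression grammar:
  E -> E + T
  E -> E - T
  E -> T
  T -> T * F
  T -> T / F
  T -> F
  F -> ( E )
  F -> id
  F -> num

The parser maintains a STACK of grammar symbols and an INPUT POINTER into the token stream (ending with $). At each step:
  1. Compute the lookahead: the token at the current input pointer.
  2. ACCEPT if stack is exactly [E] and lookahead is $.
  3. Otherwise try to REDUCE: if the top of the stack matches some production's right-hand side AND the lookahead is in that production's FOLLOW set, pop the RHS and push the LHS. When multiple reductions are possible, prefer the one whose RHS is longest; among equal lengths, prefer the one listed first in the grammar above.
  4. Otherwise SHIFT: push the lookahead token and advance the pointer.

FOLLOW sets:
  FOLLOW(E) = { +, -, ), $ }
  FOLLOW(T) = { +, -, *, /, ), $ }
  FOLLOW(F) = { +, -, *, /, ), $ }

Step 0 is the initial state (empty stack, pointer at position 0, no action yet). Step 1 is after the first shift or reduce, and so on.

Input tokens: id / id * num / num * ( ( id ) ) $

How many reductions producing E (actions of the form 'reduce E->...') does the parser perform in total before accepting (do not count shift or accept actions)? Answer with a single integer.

Answer: 3

Derivation:
Step 1: shift id. Stack=[id] ptr=1 lookahead=/ remaining=[/ id * num / num * ( ( id ) ) $]
Step 2: reduce F->id. Stack=[F] ptr=1 lookahead=/ remaining=[/ id * num / num * ( ( id ) ) $]
Step 3: reduce T->F. Stack=[T] ptr=1 lookahead=/ remaining=[/ id * num / num * ( ( id ) ) $]
Step 4: shift /. Stack=[T /] ptr=2 lookahead=id remaining=[id * num / num * ( ( id ) ) $]
Step 5: shift id. Stack=[T / id] ptr=3 lookahead=* remaining=[* num / num * ( ( id ) ) $]
Step 6: reduce F->id. Stack=[T / F] ptr=3 lookahead=* remaining=[* num / num * ( ( id ) ) $]
Step 7: reduce T->T / F. Stack=[T] ptr=3 lookahead=* remaining=[* num / num * ( ( id ) ) $]
Step 8: shift *. Stack=[T *] ptr=4 lookahead=num remaining=[num / num * ( ( id ) ) $]
Step 9: shift num. Stack=[T * num] ptr=5 lookahead=/ remaining=[/ num * ( ( id ) ) $]
Step 10: reduce F->num. Stack=[T * F] ptr=5 lookahead=/ remaining=[/ num * ( ( id ) ) $]
Step 11: reduce T->T * F. Stack=[T] ptr=5 lookahead=/ remaining=[/ num * ( ( id ) ) $]
Step 12: shift /. Stack=[T /] ptr=6 lookahead=num remaining=[num * ( ( id ) ) $]
Step 13: shift num. Stack=[T / num] ptr=7 lookahead=* remaining=[* ( ( id ) ) $]
Step 14: reduce F->num. Stack=[T / F] ptr=7 lookahead=* remaining=[* ( ( id ) ) $]
Step 15: reduce T->T / F. Stack=[T] ptr=7 lookahead=* remaining=[* ( ( id ) ) $]
Step 16: shift *. Stack=[T *] ptr=8 lookahead=( remaining=[( ( id ) ) $]
Step 17: shift (. Stack=[T * (] ptr=9 lookahead=( remaining=[( id ) ) $]
Step 18: shift (. Stack=[T * ( (] ptr=10 lookahead=id remaining=[id ) ) $]
Step 19: shift id. Stack=[T * ( ( id] ptr=11 lookahead=) remaining=[) ) $]
Step 20: reduce F->id. Stack=[T * ( ( F] ptr=11 lookahead=) remaining=[) ) $]
Step 21: reduce T->F. Stack=[T * ( ( T] ptr=11 lookahead=) remaining=[) ) $]
Step 22: reduce E->T. Stack=[T * ( ( E] ptr=11 lookahead=) remaining=[) ) $]
Step 23: shift ). Stack=[T * ( ( E )] ptr=12 lookahead=) remaining=[) $]
Step 24: reduce F->( E ). Stack=[T * ( F] ptr=12 lookahead=) remaining=[) $]
Step 25: reduce T->F. Stack=[T * ( T] ptr=12 lookahead=) remaining=[) $]
Step 26: reduce E->T. Stack=[T * ( E] ptr=12 lookahead=) remaining=[) $]
Step 27: shift ). Stack=[T * ( E )] ptr=13 lookahead=$ remaining=[$]
Step 28: reduce F->( E ). Stack=[T * F] ptr=13 lookahead=$ remaining=[$]
Step 29: reduce T->T * F. Stack=[T] ptr=13 lookahead=$ remaining=[$]
Step 30: reduce E->T. Stack=[E] ptr=13 lookahead=$ remaining=[$]
Step 31: accept. Stack=[E] ptr=13 lookahead=$ remaining=[$]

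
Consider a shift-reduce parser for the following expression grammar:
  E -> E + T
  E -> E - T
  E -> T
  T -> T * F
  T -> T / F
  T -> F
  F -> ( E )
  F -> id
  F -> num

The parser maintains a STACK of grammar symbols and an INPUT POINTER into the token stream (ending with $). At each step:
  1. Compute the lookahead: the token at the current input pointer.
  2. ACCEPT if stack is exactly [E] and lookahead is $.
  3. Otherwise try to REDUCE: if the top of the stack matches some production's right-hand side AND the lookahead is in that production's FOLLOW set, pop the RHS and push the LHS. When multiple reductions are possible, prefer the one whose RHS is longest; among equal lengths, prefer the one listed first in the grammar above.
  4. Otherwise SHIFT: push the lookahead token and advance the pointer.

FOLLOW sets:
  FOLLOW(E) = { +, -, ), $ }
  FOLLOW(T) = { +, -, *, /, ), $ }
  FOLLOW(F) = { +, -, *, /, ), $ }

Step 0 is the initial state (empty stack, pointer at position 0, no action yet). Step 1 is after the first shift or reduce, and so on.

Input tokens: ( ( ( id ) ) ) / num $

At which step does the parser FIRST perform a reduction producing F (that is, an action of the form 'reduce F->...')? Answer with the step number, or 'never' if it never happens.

Step 1: shift (. Stack=[(] ptr=1 lookahead=( remaining=[( ( id ) ) ) / num $]
Step 2: shift (. Stack=[( (] ptr=2 lookahead=( remaining=[( id ) ) ) / num $]
Step 3: shift (. Stack=[( ( (] ptr=3 lookahead=id remaining=[id ) ) ) / num $]
Step 4: shift id. Stack=[( ( ( id] ptr=4 lookahead=) remaining=[) ) ) / num $]
Step 5: reduce F->id. Stack=[( ( ( F] ptr=4 lookahead=) remaining=[) ) ) / num $]

Answer: 5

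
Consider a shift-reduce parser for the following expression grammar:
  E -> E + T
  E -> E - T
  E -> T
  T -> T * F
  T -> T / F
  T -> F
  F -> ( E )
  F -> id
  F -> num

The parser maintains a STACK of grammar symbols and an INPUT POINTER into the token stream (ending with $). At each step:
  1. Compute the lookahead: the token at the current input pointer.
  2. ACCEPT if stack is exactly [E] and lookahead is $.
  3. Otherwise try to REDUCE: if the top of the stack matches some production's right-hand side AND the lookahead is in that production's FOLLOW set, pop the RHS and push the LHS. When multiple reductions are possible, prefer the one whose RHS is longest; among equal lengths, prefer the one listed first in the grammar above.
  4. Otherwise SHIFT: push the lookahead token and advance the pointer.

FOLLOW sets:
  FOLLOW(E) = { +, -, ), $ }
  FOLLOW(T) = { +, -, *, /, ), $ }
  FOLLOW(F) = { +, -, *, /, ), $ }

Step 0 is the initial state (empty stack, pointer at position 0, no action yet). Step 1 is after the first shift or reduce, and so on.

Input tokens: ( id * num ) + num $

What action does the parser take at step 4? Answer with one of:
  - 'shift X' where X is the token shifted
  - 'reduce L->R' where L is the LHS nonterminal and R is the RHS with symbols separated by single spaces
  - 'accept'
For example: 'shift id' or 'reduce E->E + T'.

Answer: reduce T->F

Derivation:
Step 1: shift (. Stack=[(] ptr=1 lookahead=id remaining=[id * num ) + num $]
Step 2: shift id. Stack=[( id] ptr=2 lookahead=* remaining=[* num ) + num $]
Step 3: reduce F->id. Stack=[( F] ptr=2 lookahead=* remaining=[* num ) + num $]
Step 4: reduce T->F. Stack=[( T] ptr=2 lookahead=* remaining=[* num ) + num $]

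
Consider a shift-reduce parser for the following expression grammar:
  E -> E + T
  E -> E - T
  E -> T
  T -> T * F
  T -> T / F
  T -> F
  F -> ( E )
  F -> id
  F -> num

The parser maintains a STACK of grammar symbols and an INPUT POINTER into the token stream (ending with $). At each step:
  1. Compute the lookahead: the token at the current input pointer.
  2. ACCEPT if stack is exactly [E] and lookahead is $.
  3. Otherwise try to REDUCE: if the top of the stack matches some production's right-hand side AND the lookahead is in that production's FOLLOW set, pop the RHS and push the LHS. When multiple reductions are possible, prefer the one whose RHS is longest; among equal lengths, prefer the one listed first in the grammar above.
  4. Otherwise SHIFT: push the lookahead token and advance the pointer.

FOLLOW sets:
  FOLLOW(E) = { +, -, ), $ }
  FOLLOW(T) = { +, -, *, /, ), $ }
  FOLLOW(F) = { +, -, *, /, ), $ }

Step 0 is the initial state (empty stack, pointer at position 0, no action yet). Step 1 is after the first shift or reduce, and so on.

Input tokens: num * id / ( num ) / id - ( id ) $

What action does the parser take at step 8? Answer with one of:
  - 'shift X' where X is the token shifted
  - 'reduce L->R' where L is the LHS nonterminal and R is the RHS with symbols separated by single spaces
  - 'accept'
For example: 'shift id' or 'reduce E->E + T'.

Answer: shift /

Derivation:
Step 1: shift num. Stack=[num] ptr=1 lookahead=* remaining=[* id / ( num ) / id - ( id ) $]
Step 2: reduce F->num. Stack=[F] ptr=1 lookahead=* remaining=[* id / ( num ) / id - ( id ) $]
Step 3: reduce T->F. Stack=[T] ptr=1 lookahead=* remaining=[* id / ( num ) / id - ( id ) $]
Step 4: shift *. Stack=[T *] ptr=2 lookahead=id remaining=[id / ( num ) / id - ( id ) $]
Step 5: shift id. Stack=[T * id] ptr=3 lookahead=/ remaining=[/ ( num ) / id - ( id ) $]
Step 6: reduce F->id. Stack=[T * F] ptr=3 lookahead=/ remaining=[/ ( num ) / id - ( id ) $]
Step 7: reduce T->T * F. Stack=[T] ptr=3 lookahead=/ remaining=[/ ( num ) / id - ( id ) $]
Step 8: shift /. Stack=[T /] ptr=4 lookahead=( remaining=[( num ) / id - ( id ) $]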